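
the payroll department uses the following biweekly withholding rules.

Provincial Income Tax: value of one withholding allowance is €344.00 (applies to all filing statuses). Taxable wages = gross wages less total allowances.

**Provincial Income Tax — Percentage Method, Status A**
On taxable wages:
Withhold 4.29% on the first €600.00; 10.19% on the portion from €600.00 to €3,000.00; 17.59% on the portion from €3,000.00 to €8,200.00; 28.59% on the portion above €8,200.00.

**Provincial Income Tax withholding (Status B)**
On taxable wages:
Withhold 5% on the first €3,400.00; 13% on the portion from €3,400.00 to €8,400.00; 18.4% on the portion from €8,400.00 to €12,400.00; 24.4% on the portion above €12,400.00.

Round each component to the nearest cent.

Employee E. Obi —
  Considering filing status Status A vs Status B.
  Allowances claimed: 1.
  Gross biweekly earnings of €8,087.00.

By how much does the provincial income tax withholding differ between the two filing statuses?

€370.00

Provincial Income Tax (Status A): taxable = €8,087.00 − 1×€344.00 = €7,743.00
  €270.30 + 17.59% × (€7,743.00 − €3,000.00) = €270.30 + 17.59% × €4,743.00 = €1,104.59
Provincial Income Tax (Status B): taxable = €8,087.00 − 1×€344.00 = €7,743.00
  €170.00 + 13% × (€7,743.00 − €3,400.00) = €170.00 + 13% × €4,343.00 = €734.59
Difference: |€1,104.59 − €734.59| = €370.00 (higher under Status A)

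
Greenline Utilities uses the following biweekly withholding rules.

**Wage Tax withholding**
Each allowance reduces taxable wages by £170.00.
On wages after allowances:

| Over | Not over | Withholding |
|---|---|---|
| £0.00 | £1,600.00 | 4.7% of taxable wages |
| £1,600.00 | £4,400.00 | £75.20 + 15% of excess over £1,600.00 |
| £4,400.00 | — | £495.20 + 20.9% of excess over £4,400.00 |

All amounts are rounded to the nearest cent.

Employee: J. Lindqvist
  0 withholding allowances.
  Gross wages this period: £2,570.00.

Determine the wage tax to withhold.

£220.70

Wage Tax: taxable = £2,570.00
  £75.20 + 15% × (£2,570.00 − £1,600.00) = £75.20 + 15% × £970.00 = £220.70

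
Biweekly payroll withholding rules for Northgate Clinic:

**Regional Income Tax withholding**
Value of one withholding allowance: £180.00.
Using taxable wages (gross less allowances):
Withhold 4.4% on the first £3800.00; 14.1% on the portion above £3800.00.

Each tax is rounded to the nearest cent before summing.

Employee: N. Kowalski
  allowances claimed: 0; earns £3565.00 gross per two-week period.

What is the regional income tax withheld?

Regional Income Tax: taxable = £3565.00
  4.4% × £3565.00 = £156.86

£156.86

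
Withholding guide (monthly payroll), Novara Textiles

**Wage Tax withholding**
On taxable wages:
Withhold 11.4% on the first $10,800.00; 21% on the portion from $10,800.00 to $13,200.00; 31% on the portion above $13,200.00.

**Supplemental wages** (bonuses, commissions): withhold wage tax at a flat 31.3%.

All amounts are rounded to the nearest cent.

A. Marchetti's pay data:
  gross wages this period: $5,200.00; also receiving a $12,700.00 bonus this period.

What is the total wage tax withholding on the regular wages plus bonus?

$4,567.90

Wage Tax: taxable = $5,200.00
  11.4% × $5,200.00 = $592.80
Supplemental (31.3% flat on bonus): 31.3% × $12,700.00 = $3,975.10
Total wage tax: $592.80 + $3,975.10 = $4,567.90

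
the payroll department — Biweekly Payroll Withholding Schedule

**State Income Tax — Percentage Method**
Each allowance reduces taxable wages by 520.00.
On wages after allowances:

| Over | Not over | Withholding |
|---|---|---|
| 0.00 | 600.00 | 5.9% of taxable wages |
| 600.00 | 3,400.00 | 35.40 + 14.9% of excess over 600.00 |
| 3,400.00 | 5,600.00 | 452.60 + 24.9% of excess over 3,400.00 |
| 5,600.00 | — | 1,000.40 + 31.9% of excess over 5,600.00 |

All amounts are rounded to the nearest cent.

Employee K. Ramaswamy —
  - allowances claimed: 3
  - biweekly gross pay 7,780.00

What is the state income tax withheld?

State Income Tax: taxable = 7,780.00 − 3×520.00 = 6,220.00
  1,000.40 + 31.9% × (6,220.00 − 5,600.00) = 1,000.40 + 31.9% × 620.00 = 1,198.18

1,198.18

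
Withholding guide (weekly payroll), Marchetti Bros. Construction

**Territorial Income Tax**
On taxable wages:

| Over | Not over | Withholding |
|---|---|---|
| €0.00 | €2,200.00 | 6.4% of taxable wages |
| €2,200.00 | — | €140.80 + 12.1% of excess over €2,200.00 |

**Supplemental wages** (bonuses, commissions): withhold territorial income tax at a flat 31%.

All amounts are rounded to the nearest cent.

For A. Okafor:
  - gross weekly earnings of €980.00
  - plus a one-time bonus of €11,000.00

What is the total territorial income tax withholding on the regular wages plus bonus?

€3,472.72

Territorial Income Tax: taxable = €980.00
  6.4% × €980.00 = €62.72
Supplemental (31% flat on bonus): 31% × €11,000.00 = €3,410.00
Total territorial income tax: €62.72 + €3,410.00 = €3,472.72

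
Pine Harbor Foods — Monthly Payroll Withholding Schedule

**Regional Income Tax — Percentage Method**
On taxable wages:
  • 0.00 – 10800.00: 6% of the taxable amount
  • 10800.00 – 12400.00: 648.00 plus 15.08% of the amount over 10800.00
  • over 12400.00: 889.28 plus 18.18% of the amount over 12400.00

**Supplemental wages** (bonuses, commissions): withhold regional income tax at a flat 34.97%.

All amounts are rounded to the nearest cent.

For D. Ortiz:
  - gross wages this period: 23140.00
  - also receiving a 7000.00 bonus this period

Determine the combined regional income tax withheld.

Regional Income Tax: taxable = 23140.00
  889.28 + 18.18% × (23140.00 − 12400.00) = 889.28 + 18.18% × 10740.00 = 2841.81
Supplemental (34.97% flat on bonus): 34.97% × 7000.00 = 2447.90
Total regional income tax: 2841.81 + 2447.90 = 5289.71

5289.71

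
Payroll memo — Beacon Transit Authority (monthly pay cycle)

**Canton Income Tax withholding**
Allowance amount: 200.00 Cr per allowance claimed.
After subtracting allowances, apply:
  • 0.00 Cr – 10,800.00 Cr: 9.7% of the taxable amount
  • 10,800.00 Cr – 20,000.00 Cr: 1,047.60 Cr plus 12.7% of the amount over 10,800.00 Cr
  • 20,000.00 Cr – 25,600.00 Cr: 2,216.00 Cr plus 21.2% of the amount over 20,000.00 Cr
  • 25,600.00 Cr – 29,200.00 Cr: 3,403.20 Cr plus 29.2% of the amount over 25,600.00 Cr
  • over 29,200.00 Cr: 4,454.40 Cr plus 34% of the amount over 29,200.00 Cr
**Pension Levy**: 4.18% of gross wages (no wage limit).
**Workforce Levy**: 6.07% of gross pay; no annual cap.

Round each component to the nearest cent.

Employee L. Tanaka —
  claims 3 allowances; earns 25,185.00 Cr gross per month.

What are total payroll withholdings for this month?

Canton Income Tax: taxable = 25,185.00 Cr − 3×200.00 Cr = 24,585.00 Cr
  2,216.00 Cr + 21.2% × (24,585.00 Cr − 20,000.00 Cr) = 2,216.00 Cr + 21.2% × 4,585.00 Cr = 3,188.02 Cr
Pension Levy: 4.18% × 25,185.00 Cr = 1,052.73 Cr
Workforce Levy: 6.07% × 25,185.00 Cr = 1,528.73 Cr
Total: 3,188.02 Cr + 1,052.73 Cr + 1,528.73 Cr = 5,769.48 Cr

5,769.48 Cr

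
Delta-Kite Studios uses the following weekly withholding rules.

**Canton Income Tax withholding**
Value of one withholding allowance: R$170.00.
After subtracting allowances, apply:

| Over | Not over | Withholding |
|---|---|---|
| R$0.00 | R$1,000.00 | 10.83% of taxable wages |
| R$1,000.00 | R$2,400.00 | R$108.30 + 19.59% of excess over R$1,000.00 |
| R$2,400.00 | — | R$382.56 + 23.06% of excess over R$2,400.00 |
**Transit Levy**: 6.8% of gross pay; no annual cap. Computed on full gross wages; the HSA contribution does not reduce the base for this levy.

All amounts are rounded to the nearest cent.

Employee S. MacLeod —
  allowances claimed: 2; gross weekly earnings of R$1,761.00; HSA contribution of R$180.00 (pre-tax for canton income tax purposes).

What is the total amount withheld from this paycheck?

R$275.26

Canton Income Tax: taxable = R$1,761.00 − R$180.00 − 2×R$170.00 = R$1,241.00
  R$108.30 + 19.59% × (R$1,241.00 − R$1,000.00) = R$108.30 + 19.59% × R$241.00 = R$155.51
Transit Levy: 6.8% × R$1,761.00 = R$119.75
Total: R$155.51 + R$119.75 = R$275.26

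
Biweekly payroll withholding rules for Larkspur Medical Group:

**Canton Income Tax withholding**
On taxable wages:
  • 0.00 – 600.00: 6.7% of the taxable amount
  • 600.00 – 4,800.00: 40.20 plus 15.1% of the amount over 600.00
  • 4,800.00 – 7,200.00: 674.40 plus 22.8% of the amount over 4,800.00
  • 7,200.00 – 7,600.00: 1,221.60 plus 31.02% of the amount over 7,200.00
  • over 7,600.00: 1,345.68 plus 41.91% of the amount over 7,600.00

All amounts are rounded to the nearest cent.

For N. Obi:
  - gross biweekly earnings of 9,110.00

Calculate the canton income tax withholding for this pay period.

Canton Income Tax: taxable = 9,110.00
  1,345.68 + 41.91% × (9,110.00 − 7,600.00) = 1,345.68 + 41.91% × 1,510.00 = 1,978.52

1,978.52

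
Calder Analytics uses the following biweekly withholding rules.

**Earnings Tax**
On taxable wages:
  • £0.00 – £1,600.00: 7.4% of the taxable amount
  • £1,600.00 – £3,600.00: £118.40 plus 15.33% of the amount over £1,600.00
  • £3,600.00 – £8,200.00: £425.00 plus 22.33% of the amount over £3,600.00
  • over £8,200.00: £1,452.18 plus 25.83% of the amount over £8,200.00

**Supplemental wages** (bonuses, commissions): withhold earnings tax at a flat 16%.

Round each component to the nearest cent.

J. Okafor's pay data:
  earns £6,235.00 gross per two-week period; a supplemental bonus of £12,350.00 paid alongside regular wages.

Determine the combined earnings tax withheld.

Earnings Tax: taxable = £6,235.00
  £425.00 + 22.33% × (£6,235.00 − £3,600.00) = £425.00 + 22.33% × £2,635.00 = £1,013.40
Supplemental (16% flat on bonus): 16% × £12,350.00 = £1,976.00
Total earnings tax: £1,013.40 + £1,976.00 = £2,989.40

£2,989.40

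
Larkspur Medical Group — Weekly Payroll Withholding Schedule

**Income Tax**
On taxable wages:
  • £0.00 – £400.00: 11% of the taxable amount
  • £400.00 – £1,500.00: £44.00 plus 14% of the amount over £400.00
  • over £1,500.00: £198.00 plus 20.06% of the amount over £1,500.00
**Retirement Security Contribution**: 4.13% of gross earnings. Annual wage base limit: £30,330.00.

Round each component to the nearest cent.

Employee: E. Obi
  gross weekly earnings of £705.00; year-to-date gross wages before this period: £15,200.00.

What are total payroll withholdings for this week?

£115.82

Income Tax: taxable = £705.00
  £44.00 + 14% × (£705.00 − £400.00) = £44.00 + 14% × £305.00 = £86.70
Retirement Security Contribution: 4.13% × £705.00 = £29.12
Total: £86.70 + £29.12 = £115.82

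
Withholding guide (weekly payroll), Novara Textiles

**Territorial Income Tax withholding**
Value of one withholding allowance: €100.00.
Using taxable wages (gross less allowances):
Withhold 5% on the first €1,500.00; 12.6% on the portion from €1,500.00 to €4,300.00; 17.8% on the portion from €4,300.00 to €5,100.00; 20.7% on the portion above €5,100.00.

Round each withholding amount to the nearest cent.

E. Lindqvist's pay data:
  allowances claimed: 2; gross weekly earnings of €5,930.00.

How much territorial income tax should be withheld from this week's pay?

€700.61

Territorial Income Tax: taxable = €5,930.00 − 2×€100.00 = €5,730.00
  €570.20 + 20.7% × (€5,730.00 − €5,100.00) = €570.20 + 20.7% × €630.00 = €700.61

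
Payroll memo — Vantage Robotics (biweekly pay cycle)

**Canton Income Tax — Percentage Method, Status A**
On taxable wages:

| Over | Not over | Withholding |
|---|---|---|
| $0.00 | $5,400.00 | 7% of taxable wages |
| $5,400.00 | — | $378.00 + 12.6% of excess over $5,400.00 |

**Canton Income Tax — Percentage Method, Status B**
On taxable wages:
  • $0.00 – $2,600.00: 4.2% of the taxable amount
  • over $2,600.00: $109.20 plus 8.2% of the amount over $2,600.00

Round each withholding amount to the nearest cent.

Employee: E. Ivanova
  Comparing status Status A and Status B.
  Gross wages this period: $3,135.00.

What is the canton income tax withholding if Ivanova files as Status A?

$219.45

Canton Income Tax (Status A): taxable = $3,135.00
  7% × $3,135.00 = $219.45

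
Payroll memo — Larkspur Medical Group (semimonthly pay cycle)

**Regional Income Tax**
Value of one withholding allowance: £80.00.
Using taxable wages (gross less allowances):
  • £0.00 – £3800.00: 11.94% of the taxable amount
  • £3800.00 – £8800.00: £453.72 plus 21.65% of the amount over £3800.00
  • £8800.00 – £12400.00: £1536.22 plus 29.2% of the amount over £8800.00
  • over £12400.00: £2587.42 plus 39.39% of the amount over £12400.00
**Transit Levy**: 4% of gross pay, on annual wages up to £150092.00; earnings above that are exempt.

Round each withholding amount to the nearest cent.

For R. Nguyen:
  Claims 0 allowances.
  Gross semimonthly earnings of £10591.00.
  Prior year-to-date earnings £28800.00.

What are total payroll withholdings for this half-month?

Regional Income Tax: taxable = £10591.00
  £1536.22 + 29.2% × (£10591.00 − £8800.00) = £1536.22 + 29.2% × £1791.00 = £2059.19
Transit Levy: 4% × £10591.00 = £423.64
Total: £2059.19 + £423.64 = £2482.83

£2482.83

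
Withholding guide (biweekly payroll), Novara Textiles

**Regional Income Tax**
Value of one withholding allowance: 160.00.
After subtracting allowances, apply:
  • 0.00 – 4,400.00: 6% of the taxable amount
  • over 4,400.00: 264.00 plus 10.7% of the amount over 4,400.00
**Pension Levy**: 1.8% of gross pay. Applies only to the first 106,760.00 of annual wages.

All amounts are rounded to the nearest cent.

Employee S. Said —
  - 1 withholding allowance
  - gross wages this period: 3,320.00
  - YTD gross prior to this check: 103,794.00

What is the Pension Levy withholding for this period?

Pension Levy: cap 106,760.00 − YTD 103,794.00 = 2,966.00 subject; 1.8% × 2,966.00 = 53.39

53.39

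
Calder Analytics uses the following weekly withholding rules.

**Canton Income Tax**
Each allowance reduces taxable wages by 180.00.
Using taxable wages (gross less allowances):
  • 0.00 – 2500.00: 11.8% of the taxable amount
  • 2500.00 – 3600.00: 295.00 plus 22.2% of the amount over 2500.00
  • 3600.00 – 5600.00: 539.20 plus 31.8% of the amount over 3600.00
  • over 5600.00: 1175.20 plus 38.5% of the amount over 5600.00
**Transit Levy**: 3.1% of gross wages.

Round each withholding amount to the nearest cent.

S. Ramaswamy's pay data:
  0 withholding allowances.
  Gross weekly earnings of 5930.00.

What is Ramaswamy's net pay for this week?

Canton Income Tax: taxable = 5930.00
  1175.20 + 38.5% × (5930.00 − 5600.00) = 1175.20 + 38.5% × 330.00 = 1302.25
Transit Levy: 3.1% × 5930.00 = 183.83
Total withheld: 1302.25 + 183.83 = 1486.08
Net pay: 5930.00 − 1486.08 = 4443.92

4443.92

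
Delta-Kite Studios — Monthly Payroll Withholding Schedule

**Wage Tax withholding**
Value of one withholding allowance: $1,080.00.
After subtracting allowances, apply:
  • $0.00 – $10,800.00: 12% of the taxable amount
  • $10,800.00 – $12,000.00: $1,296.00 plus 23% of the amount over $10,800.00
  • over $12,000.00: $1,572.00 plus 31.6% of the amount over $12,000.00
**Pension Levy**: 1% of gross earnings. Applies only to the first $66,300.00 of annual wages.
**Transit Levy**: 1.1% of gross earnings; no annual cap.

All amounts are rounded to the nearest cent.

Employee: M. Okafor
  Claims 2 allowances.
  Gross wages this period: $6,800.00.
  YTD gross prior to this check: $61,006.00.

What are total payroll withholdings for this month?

$684.54

Wage Tax: taxable = $6,800.00 − 2×$1,080.00 = $4,640.00
  12% × $4,640.00 = $556.80
Pension Levy: cap $66,300.00 − YTD $61,006.00 = $5,294.00 subject; 1% × $5,294.00 = $52.94
Transit Levy: 1.1% × $6,800.00 = $74.80
Total: $556.80 + $52.94 + $74.80 = $684.54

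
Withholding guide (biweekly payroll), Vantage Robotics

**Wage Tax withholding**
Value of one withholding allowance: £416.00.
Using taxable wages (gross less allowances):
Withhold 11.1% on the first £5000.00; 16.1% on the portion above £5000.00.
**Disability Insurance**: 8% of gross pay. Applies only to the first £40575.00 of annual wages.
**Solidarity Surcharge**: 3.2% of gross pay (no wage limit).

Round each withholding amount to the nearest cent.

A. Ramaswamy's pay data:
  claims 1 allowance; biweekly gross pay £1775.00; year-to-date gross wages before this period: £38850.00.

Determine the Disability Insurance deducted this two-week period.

£138.00

Disability Insurance: cap £40575.00 − YTD £38850.00 = £1725.00 subject; 8% × £1725.00 = £138.00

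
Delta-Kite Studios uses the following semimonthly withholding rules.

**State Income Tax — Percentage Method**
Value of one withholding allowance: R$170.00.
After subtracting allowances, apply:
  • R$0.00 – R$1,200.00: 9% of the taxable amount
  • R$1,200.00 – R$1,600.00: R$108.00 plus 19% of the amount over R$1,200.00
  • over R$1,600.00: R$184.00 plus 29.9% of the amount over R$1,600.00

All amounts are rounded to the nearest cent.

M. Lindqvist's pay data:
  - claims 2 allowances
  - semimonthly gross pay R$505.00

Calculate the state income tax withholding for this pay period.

R$14.85

State Income Tax: taxable = R$505.00 − 2×R$170.00 = R$165.00
  9% × R$165.00 = R$14.85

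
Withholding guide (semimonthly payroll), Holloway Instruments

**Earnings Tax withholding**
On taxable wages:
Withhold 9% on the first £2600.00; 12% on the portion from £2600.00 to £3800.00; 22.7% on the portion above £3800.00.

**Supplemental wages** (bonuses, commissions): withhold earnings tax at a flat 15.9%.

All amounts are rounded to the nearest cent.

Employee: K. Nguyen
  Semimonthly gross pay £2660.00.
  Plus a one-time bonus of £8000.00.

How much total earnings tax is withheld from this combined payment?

£1513.20

Earnings Tax: taxable = £2660.00
  £234.00 + 12% × (£2660.00 − £2600.00) = £234.00 + 12% × £60.00 = £241.20
Supplemental (15.9% flat on bonus): 15.9% × £8000.00 = £1272.00
Total earnings tax: £241.20 + £1272.00 = £1513.20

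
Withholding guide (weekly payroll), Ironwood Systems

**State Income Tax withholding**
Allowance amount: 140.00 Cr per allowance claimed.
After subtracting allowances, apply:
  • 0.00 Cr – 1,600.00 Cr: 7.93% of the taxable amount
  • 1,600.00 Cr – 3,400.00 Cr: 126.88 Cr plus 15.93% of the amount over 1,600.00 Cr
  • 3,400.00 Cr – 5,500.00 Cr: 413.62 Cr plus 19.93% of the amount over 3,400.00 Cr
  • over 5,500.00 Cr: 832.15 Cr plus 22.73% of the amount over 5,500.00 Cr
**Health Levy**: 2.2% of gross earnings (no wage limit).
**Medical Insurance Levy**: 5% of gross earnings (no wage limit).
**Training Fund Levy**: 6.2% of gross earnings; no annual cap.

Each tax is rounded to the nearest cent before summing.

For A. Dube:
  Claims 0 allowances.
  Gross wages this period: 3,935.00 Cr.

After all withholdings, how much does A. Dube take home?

2,887.46 Cr

State Income Tax: taxable = 3,935.00 Cr
  413.62 Cr + 19.93% × (3,935.00 Cr − 3,400.00 Cr) = 413.62 Cr + 19.93% × 535.00 Cr = 520.25 Cr
Health Levy: 2.2% × 3,935.00 Cr = 86.57 Cr
Medical Insurance Levy: 5% × 3,935.00 Cr = 196.75 Cr
Training Fund Levy: 6.2% × 3,935.00 Cr = 243.97 Cr
Total withheld: 520.25 Cr + 86.57 Cr + 196.75 Cr + 243.97 Cr = 1,047.54 Cr
Net pay: 3,935.00 Cr − 1,047.54 Cr = 2,887.46 Cr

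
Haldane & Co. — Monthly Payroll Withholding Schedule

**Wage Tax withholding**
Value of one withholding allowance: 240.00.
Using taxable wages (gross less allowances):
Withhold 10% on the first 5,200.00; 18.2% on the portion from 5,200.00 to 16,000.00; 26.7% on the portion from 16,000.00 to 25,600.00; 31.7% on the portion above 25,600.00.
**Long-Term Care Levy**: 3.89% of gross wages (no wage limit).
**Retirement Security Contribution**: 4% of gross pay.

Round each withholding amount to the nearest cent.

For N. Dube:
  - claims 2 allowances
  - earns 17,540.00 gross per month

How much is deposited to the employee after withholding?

13,387.47

Wage Tax: taxable = 17,540.00 − 2×240.00 = 17,060.00
  2,485.60 + 26.7% × (17,060.00 − 16,000.00) = 2,485.60 + 26.7% × 1,060.00 = 2,768.62
Long-Term Care Levy: 3.89% × 17,540.00 = 682.31
Retirement Security Contribution: 4% × 17,540.00 = 701.60
Total withheld: 2,768.62 + 682.31 + 701.60 = 4,152.53
Net pay: 17,540.00 − 4,152.53 = 13,387.47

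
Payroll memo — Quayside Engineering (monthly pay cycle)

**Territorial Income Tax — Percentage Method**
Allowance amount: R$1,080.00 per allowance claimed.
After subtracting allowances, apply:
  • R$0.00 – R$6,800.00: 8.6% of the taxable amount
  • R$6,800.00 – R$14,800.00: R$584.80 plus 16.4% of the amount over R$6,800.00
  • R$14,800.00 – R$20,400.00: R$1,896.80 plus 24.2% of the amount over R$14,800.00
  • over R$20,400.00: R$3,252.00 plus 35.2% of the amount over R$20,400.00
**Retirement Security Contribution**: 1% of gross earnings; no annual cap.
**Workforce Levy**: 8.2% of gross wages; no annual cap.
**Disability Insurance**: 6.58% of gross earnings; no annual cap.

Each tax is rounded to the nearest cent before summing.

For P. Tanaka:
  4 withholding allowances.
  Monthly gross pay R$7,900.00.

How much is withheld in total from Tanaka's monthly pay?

Territorial Income Tax: taxable = R$7,900.00 − 4×R$1,080.00 = R$3,580.00
  8.6% × R$3,580.00 = R$307.88
Retirement Security Contribution: 1% × R$7,900.00 = R$79.00
Workforce Levy: 8.2% × R$7,900.00 = R$647.80
Disability Insurance: 6.58% × R$7,900.00 = R$519.82
Total: R$307.88 + R$79.00 + R$647.80 + R$519.82 = R$1,554.50

R$1,554.50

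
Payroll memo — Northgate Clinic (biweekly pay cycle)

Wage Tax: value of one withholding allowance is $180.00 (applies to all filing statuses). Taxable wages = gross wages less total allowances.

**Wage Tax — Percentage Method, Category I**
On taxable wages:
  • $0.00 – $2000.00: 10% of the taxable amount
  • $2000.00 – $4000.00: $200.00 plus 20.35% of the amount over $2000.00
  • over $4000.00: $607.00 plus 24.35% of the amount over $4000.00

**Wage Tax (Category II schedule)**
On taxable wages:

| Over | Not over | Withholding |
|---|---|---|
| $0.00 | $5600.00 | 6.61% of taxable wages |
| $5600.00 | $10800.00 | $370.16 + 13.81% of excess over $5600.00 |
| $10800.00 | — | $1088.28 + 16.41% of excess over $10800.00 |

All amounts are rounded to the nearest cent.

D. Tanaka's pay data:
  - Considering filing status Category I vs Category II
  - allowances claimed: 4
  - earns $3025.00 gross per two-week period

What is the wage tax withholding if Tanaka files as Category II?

Wage Tax (Category II): taxable = $3025.00 − 4×$180.00 = $2305.00
  6.61% × $2305.00 = $152.36

$152.36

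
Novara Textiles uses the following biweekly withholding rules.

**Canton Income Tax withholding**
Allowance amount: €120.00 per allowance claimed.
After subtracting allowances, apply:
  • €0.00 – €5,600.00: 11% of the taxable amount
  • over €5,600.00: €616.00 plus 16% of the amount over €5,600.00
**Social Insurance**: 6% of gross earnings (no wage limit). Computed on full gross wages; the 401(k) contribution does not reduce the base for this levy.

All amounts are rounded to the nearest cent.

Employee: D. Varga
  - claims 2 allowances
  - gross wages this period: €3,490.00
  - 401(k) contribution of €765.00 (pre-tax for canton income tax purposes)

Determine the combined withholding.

€482.75

Canton Income Tax: taxable = €3,490.00 − €765.00 − 2×€120.00 = €2,485.00
  11% × €2,485.00 = €273.35
Social Insurance: 6% × €3,490.00 = €209.40
Total: €273.35 + €209.40 = €482.75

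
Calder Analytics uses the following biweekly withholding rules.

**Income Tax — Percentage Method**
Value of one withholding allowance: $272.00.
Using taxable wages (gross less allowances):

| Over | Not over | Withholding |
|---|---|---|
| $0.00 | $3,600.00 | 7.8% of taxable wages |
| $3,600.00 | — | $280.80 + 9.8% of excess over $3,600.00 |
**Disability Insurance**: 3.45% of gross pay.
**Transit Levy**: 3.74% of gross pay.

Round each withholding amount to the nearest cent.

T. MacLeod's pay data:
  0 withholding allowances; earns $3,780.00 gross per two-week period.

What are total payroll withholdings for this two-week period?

Income Tax: taxable = $3,780.00
  $280.80 + 9.8% × ($3,780.00 − $3,600.00) = $280.80 + 9.8% × $180.00 = $298.44
Disability Insurance: 3.45% × $3,780.00 = $130.41
Transit Levy: 3.74% × $3,780.00 = $141.37
Total: $298.44 + $130.41 + $141.37 = $570.22

$570.22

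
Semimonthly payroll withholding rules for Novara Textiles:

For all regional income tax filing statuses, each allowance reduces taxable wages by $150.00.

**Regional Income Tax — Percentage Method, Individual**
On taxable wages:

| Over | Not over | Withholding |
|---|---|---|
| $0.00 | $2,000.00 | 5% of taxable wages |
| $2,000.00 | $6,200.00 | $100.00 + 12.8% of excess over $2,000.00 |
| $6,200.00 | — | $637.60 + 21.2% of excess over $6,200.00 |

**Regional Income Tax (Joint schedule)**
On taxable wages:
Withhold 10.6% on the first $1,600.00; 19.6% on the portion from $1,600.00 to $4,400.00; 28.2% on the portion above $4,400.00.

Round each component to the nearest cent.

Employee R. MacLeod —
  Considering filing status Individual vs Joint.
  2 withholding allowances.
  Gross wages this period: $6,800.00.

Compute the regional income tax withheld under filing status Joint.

$1,310.60

Regional Income Tax (Joint): taxable = $6,800.00 − 2×$150.00 = $6,500.00
  $718.40 + 28.2% × ($6,500.00 − $4,400.00) = $718.40 + 28.2% × $2,100.00 = $1,310.60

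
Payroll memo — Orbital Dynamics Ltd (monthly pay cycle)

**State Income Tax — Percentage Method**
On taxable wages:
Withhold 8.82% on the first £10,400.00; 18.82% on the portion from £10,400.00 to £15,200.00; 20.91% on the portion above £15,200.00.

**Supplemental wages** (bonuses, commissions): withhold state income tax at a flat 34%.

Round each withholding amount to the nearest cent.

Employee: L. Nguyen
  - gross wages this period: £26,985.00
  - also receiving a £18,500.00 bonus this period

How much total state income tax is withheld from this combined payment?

£10,574.88

State Income Tax: taxable = £26,985.00
  £1,820.64 + 20.91% × (£26,985.00 − £15,200.00) = £1,820.64 + 20.91% × £11,785.00 = £4,284.88
Supplemental (34% flat on bonus): 34% × £18,500.00 = £6,290.00
Total state income tax: £4,284.88 + £6,290.00 = £10,574.88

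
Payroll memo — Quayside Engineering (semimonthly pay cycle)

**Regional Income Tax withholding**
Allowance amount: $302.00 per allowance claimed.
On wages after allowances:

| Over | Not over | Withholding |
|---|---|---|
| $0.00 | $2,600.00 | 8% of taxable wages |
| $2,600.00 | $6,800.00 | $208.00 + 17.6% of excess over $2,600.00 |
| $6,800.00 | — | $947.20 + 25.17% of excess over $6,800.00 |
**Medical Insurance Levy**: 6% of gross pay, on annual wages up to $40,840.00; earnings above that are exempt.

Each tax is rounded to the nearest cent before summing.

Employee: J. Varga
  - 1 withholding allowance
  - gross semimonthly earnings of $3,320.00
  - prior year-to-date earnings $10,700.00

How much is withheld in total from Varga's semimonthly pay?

$480.77

Regional Income Tax: taxable = $3,320.00 − 1×$302.00 = $3,018.00
  $208.00 + 17.6% × ($3,018.00 − $2,600.00) = $208.00 + 17.6% × $418.00 = $281.57
Medical Insurance Levy: 6% × $3,320.00 = $199.20
Total: $281.57 + $199.20 = $480.77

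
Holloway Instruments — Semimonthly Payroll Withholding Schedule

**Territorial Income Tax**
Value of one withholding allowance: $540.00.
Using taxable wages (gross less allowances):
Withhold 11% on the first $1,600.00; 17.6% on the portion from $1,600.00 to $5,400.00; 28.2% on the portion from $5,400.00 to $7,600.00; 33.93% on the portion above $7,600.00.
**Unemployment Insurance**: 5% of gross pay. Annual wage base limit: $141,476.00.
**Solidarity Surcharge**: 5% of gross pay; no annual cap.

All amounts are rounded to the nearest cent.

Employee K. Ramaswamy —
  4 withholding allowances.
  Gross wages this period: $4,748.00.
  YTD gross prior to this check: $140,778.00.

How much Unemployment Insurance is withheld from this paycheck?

Unemployment Insurance: cap $141,476.00 − YTD $140,778.00 = $698.00 subject; 5% × $698.00 = $34.90

$34.90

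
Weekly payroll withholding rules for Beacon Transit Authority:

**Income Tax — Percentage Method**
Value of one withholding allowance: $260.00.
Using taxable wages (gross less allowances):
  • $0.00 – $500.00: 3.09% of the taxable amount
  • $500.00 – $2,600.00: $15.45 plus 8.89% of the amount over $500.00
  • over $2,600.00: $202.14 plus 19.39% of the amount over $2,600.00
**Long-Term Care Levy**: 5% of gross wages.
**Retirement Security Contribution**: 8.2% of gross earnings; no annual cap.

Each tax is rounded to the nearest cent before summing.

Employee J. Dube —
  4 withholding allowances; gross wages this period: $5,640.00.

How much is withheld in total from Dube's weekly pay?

Income Tax: taxable = $5,640.00 − 4×$260.00 = $4,600.00
  $202.14 + 19.39% × ($4,600.00 − $2,600.00) = $202.14 + 19.39% × $2,000.00 = $589.94
Long-Term Care Levy: 5% × $5,640.00 = $282.00
Retirement Security Contribution: 8.2% × $5,640.00 = $462.48
Total: $589.94 + $282.00 + $462.48 = $1,334.42

$1,334.42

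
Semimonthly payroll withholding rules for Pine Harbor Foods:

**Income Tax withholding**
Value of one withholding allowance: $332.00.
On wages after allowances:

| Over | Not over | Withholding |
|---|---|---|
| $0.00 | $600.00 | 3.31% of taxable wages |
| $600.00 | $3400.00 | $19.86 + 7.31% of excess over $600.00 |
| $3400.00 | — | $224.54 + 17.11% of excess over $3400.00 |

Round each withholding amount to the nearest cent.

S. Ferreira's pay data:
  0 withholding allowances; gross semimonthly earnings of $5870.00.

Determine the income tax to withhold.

$647.16

Income Tax: taxable = $5870.00
  $224.54 + 17.11% × ($5870.00 − $3400.00) = $224.54 + 17.11% × $2470.00 = $647.16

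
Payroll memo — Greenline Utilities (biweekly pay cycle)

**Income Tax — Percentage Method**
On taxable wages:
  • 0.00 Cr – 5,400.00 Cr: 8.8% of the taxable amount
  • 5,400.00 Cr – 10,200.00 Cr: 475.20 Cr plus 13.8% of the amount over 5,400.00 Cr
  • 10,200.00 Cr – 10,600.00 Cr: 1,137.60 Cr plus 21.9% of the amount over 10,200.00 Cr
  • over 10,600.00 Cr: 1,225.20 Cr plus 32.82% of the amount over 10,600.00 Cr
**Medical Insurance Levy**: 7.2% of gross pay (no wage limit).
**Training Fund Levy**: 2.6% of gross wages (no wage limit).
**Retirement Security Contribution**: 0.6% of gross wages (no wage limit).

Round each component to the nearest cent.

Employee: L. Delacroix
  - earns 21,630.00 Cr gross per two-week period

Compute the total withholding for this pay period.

7,094.77 Cr

Income Tax: taxable = 21,630.00 Cr
  1,225.20 Cr + 32.82% × (21,630.00 Cr − 10,600.00 Cr) = 1,225.20 Cr + 32.82% × 11,030.00 Cr = 4,845.25 Cr
Medical Insurance Levy: 7.2% × 21,630.00 Cr = 1,557.36 Cr
Training Fund Levy: 2.6% × 21,630.00 Cr = 562.38 Cr
Retirement Security Contribution: 0.6% × 21,630.00 Cr = 129.78 Cr
Total: 4,845.25 Cr + 1,557.36 Cr + 562.38 Cr + 129.78 Cr = 7,094.77 Cr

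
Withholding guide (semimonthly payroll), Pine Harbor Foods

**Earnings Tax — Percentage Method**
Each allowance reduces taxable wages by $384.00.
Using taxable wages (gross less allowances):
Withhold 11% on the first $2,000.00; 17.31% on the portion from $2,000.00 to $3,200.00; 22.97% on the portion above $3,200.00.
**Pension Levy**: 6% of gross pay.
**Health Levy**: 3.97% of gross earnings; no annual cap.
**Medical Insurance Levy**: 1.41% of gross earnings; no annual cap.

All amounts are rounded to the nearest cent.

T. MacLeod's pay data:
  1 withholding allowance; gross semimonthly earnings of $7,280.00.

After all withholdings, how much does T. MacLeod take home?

$5,174.84

Earnings Tax: taxable = $7,280.00 − 1×$384.00 = $6,896.00
  $427.72 + 22.97% × ($6,896.00 − $3,200.00) = $427.72 + 22.97% × $3,696.00 = $1,276.69
Pension Levy: 6% × $7,280.00 = $436.80
Health Levy: 3.97% × $7,280.00 = $289.02
Medical Insurance Levy: 1.41% × $7,280.00 = $102.65
Total withheld: $1,276.69 + $436.80 + $289.02 + $102.65 = $2,105.16
Net pay: $7,280.00 − $2,105.16 = $5,174.84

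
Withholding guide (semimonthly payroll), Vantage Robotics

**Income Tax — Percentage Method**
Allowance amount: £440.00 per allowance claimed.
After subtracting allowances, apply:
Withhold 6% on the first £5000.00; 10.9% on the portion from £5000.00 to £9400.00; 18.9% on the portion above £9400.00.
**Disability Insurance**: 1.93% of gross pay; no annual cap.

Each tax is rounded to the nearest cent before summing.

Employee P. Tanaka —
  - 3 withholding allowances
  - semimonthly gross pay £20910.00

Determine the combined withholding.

Income Tax: taxable = £20910.00 − 3×£440.00 = £19590.00
  £779.60 + 18.9% × (£19590.00 − £9400.00) = £779.60 + 18.9% × £10190.00 = £2705.51
Disability Insurance: 1.93% × £20910.00 = £403.56
Total: £2705.51 + £403.56 = £3109.07

£3109.07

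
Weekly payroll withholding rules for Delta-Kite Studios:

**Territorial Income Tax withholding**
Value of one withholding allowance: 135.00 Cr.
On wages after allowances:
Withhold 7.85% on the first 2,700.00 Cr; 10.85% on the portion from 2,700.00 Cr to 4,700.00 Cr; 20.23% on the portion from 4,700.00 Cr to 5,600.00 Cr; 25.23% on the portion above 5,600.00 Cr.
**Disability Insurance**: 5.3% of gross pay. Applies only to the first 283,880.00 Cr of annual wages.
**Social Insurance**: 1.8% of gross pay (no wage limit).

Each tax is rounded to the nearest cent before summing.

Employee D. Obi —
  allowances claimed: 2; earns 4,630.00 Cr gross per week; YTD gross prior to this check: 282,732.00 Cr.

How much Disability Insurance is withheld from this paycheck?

60.84 Cr

Disability Insurance: cap 283,880.00 Cr − YTD 282,732.00 Cr = 1,148.00 Cr subject; 5.3% × 1,148.00 Cr = 60.84 Cr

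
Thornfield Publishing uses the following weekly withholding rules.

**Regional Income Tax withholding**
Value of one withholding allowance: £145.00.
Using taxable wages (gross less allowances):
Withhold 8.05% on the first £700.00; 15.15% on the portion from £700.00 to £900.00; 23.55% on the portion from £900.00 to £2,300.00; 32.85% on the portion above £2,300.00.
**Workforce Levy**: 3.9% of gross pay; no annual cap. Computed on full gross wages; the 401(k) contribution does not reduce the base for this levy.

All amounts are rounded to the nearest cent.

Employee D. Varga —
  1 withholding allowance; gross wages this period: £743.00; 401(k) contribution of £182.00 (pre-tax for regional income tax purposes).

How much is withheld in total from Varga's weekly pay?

£62.47

Regional Income Tax: taxable = £743.00 − £182.00 − 1×£145.00 = £416.00
  8.05% × £416.00 = £33.49
Workforce Levy: 3.9% × £743.00 = £28.98
Total: £33.49 + £28.98 = £62.47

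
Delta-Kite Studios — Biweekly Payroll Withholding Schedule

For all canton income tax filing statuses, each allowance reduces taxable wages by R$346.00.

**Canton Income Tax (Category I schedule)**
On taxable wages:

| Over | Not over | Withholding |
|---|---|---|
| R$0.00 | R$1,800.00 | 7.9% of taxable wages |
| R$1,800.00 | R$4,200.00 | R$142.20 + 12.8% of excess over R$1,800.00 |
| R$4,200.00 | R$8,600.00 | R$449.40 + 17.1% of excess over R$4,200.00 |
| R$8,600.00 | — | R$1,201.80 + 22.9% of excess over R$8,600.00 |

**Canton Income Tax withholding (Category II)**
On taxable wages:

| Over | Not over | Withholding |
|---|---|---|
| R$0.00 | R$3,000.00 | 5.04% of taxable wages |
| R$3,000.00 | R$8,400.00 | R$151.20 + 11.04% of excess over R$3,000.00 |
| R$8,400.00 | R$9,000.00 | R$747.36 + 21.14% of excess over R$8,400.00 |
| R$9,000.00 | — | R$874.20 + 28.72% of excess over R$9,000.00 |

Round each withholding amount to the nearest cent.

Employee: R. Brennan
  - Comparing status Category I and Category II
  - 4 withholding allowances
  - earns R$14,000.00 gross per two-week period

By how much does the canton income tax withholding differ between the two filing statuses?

Canton Income Tax (Category I): taxable = R$14,000.00 − 4×R$346.00 = R$12,616.00
  R$1,201.80 + 22.9% × (R$12,616.00 − R$8,600.00) = R$1,201.80 + 22.9% × R$4,016.00 = R$2,121.46
Canton Income Tax (Category II): taxable = R$14,000.00 − 4×R$346.00 = R$12,616.00
  R$874.20 + 28.72% × (R$12,616.00 − R$9,000.00) = R$874.20 + 28.72% × R$3,616.00 = R$1,912.72
Difference: |R$2,121.46 − R$1,912.72| = R$208.74 (higher under Category I)

R$208.74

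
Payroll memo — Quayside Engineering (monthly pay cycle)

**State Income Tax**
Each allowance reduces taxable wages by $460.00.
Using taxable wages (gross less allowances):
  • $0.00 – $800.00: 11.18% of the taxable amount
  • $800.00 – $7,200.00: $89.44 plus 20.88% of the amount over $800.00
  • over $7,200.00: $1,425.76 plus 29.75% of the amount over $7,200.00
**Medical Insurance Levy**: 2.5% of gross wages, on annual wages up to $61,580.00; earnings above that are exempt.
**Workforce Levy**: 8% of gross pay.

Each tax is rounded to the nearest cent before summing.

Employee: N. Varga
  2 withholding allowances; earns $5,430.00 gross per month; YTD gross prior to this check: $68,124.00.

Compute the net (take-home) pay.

State Income Tax: taxable = $5,430.00 − 2×$460.00 = $4,510.00
  $89.44 + 20.88% × ($4,510.00 − $800.00) = $89.44 + 20.88% × $3,710.00 = $864.09
Medical Insurance Levy: YTD $68,124.00 ≥ cap $61,580.00 → $0.00
Workforce Levy: 8% × $5,430.00 = $434.40
Total withheld: $864.09 + $0.00 + $434.40 = $1,298.49
Net pay: $5,430.00 − $1,298.49 = $4,131.51

$4,131.51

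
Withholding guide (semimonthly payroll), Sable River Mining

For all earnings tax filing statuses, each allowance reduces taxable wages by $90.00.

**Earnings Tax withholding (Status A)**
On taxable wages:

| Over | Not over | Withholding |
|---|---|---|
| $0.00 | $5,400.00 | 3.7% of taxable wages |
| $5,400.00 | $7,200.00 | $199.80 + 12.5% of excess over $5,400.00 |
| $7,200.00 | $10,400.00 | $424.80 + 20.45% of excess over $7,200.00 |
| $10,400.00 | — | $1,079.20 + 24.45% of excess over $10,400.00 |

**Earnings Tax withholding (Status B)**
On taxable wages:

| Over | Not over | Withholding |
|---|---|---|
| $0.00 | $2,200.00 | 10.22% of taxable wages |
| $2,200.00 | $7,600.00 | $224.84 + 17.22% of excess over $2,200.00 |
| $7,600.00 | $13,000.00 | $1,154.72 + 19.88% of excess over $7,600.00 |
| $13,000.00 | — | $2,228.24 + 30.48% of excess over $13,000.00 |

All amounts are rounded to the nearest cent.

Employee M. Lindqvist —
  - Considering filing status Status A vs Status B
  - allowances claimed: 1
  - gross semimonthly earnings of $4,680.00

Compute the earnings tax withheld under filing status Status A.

Earnings Tax (Status A): taxable = $4,680.00 − 1×$90.00 = $4,590.00
  3.7% × $4,590.00 = $169.83

$169.83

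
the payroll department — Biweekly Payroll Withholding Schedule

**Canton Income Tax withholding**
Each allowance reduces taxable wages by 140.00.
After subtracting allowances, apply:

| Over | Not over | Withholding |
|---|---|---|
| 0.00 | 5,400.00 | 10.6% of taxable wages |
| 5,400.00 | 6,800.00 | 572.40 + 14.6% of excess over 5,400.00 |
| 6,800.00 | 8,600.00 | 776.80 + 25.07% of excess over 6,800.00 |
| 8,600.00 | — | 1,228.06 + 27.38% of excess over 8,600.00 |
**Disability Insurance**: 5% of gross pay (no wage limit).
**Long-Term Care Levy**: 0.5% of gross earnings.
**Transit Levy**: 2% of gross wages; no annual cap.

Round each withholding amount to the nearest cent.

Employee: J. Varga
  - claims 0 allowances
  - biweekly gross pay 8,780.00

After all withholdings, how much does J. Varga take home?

6,844.16

Canton Income Tax: taxable = 8,780.00
  1,228.06 + 27.38% × (8,780.00 − 8,600.00) = 1,228.06 + 27.38% × 180.00 = 1,277.34
Disability Insurance: 5% × 8,780.00 = 439.00
Long-Term Care Levy: 0.5% × 8,780.00 = 43.90
Transit Levy: 2% × 8,780.00 = 175.60
Total withheld: 1,277.34 + 439.00 + 43.90 + 175.60 = 1,935.84
Net pay: 8,780.00 − 1,935.84 = 6,844.16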